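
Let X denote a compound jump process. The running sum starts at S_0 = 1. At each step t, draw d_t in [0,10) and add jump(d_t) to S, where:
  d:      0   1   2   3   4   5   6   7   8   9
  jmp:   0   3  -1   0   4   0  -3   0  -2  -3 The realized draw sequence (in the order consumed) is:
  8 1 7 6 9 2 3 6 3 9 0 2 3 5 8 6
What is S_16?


t=0: S=1, d=8, jump=-2, S_1=-1
t=1: S=-1, d=1, jump=3, S_2=2
t=2: S=2, d=7, jump=0, S_3=2
t=3: S=2, d=6, jump=-3, S_4=-1
t=4: S=-1, d=9, jump=-3, S_5=-4
t=5: S=-4, d=2, jump=-1, S_6=-5
t=6: S=-5, d=3, jump=0, S_7=-5
t=7: S=-5, d=6, jump=-3, S_8=-8
t=8: S=-8, d=3, jump=0, S_9=-8
t=9: S=-8, d=9, jump=-3, S_10=-11
t=10: S=-11, d=0, jump=0, S_11=-11
t=11: S=-11, d=2, jump=-1, S_12=-12
t=12: S=-12, d=3, jump=0, S_13=-12
t=13: S=-12, d=5, jump=0, S_14=-12
t=14: S=-12, d=8, jump=-2, S_15=-14
t=15: S=-14, d=6, jump=-3, S_16=-17

-17


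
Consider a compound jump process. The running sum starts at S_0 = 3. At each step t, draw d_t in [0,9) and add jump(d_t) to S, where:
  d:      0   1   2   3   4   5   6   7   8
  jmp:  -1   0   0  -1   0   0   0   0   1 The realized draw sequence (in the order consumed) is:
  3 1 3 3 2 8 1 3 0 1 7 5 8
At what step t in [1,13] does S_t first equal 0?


4

t=0: S=3, d=3, jump=-1, S_1=2
t=1: S=2, d=1, jump=0, S_2=2
t=2: S=2, d=3, jump=-1, S_3=1
t=3: S=1, d=3, jump=-1, S_4=0
t=4: S=0, d=2, jump=0, S_5=0
t=5: S=0, d=8, jump=1, S_6=1
t=6: S=1, d=1, jump=0, S_7=1
t=7: S=1, d=3, jump=-1, S_8=0
t=8: S=0, d=0, jump=-1, S_9=-1
t=9: S=-1, d=1, jump=0, S_10=-1
t=10: S=-1, d=7, jump=0, S_11=-1
t=11: S=-1, d=5, jump=0, S_12=-1
t=12: S=-1, d=8, jump=1, S_13=0


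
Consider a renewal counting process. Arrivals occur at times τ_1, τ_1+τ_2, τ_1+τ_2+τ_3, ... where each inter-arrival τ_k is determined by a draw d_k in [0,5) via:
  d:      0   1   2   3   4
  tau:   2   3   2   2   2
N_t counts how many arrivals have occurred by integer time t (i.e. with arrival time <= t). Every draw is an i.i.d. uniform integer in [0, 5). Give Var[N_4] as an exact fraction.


Inter-arrival values over d=0..4: [2, 3, 2, 2, 2]
Each d has probability 1/5, so the pmf of τ is: f(2) = 4/5, f(3) = 1/5
Let p_n(j) = P(N_n = j), with p_0 = [1]. Condition on τ_1: p_n(0) = P(τ > n), and for j >= 1, p_n(j) = Σ_{k<=n} f(k)·p_{n−k}(j−1)
p_1 = [1]  (j = 0)
p_2 = [1/5, 4/5]  (j = 0..1)
p_3 = [0, 1]  (j = 0..1)
p_4 = [0, 9/25, 16/25]  (j = 0..2)
E[N_4] = Σ j·p_4(j) = 41/25;  E[N_4²] = Σ j²·p_4(j) = 73/25
Var[N_4] = 73/25 − (41/25)² = 144/625

144/625


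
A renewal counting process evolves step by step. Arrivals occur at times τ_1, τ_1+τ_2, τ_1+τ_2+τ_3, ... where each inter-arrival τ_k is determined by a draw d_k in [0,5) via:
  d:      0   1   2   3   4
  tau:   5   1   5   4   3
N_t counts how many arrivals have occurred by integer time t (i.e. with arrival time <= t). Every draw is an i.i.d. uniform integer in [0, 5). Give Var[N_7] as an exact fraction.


Inter-arrival values over d=0..4: [5, 1, 5, 4, 3]
Each d has probability 1/5, so the pmf of τ is: f(1) = 1/5, f(3) = 1/5, f(4) = 1/5, f(5) = 2/5
Let p_n(j) = P(N_n = j), with p_0 = [1]. Condition on τ_1: p_n(0) = P(τ > n), and for j >= 1, p_n(j) = Σ_{k<=n} f(k)·p_{n−k}(j−1)
p_1 = [4/5, 1/5]  (j = 0..1)
p_2 = [4/5, 4/25, 1/25]  (j = 0..2)
p_3 = [3/5, 9/25, 4/125, 1/125]  (j = 0..3)
p_4 = [2/5, 12/25, 14/125, 4/625, 1/625]  (j = 0..4)
p_5 = [0, 4/5, 21/125, 19/625, 4/3125, 1/3125]  (j = 0..5)
p_6 = [0, 3/5, 43/125, 6/125, 24/3125, 4/15625, 1/15625]  (j = 0..6)
p_7 = [0, 13/25, 44/125, 71/625, 39/3125, 29/15625, 4/78125, 1/78125]  (j = 0..7)
E[N_7] = Σ j·p_7(j) = 126906/78125;  E[N_7²] = Σ j²·p_7(j) = 249918/78125
Var[N_7] = 249918/78125 − (126906/78125)² = 3419710914/6103515625

3419710914/6103515625


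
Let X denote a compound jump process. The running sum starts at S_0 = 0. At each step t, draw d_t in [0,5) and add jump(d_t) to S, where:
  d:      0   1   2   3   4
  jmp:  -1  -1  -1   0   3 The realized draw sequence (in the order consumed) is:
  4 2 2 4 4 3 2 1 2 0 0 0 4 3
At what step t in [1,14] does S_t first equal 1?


3

t=0: S=0, d=4, jump=3, S_1=3
t=1: S=3, d=2, jump=-1, S_2=2
t=2: S=2, d=2, jump=-1, S_3=1
t=3: S=1, d=4, jump=3, S_4=4
t=4: S=4, d=4, jump=3, S_5=7
t=5: S=7, d=3, jump=0, S_6=7
t=6: S=7, d=2, jump=-1, S_7=6
t=7: S=6, d=1, jump=-1, S_8=5
t=8: S=5, d=2, jump=-1, S_9=4
t=9: S=4, d=0, jump=-1, S_10=3
t=10: S=3, d=0, jump=-1, S_11=2
t=11: S=2, d=0, jump=-1, S_12=1
t=12: S=1, d=4, jump=3, S_13=4
t=13: S=4, d=3, jump=0, S_14=4


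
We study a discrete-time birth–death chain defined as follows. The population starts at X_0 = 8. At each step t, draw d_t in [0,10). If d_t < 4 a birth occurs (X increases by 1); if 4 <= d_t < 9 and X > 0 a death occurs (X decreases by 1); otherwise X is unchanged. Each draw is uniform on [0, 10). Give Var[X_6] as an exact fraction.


X can drop by at most 1 per step and X_0 = 8 > T = 6, so X_t >= 8 − t >= 2 > 0 for every t <= 6: the floor at 0 (the 'and X > 0' condition) never binds. Hence X_6 = X_0 + Σ_{t<6} Y_t with i.i.d. increments Y_t = y(d_t) ∈ {+1, −1, 0}.
Outcome values over d=0..9: [1, 1, 1, 1, -1, -1, -1, -1, -1, 0]
Σy = -1, Σy² = 9, M = 10
μ = -1/10 = -1/10,  σ² = 9/10 − (-1/10)² = 89/100
Independent increments: Var[X_6] = 6·σ² = 6·(89/100) = 267/50

267/50


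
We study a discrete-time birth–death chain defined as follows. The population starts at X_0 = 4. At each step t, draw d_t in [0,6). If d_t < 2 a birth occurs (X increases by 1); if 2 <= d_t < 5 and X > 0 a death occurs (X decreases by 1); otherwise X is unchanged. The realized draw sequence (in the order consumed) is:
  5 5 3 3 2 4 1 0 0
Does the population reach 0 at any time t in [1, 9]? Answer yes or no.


yes

t=0: X=4, d=5 → hold, X_1=4
t=1: X=4, d=5 → hold, X_2=4
t=2: X=4, d=3 → death, X_3=3
t=3: X=3, d=3 → death, X_4=2
t=4: X=2, d=2 → death, X_5=1
t=5: X=1, d=4 → death, X_6=0
t=6: X=0, d=1 → birth, X_7=1
t=7: X=1, d=0 → birth, X_8=2
t=8: X=2, d=0 → birth, X_9=3


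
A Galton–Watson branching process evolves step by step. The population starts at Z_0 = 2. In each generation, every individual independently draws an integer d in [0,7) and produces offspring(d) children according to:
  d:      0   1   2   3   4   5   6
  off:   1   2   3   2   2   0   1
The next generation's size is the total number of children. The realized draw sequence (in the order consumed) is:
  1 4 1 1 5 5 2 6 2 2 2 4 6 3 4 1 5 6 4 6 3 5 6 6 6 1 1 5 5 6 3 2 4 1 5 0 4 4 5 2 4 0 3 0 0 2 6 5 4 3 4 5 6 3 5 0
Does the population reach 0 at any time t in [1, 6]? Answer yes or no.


gen 0: Z_0=2, draws=[1, 4], offspring=[2, 2], Z_1=4
gen 1: Z_1=4, draws=[1, 1, 5, 5], offspring=[2, 2, 0, 0], Z_2=4
gen 2: Z_2=4, draws=[2, 6, 2, 2], offspring=[3, 1, 3, 3], Z_3=10
gen 3: Z_3=10, draws=[2, 4, 6, 3, 4, 1, 5, 6, 4, 6], offspring=[3, 2, 1, 2, 2, 2, 0, 1, 2, 1], Z_4=16
gen 4: Z_4=16, draws=[3, 5, 6, 6, 6, 1, 1, 5, 5, 6, 3, 2, 4, 1, 5, 0], offspring=[2, 0, 1, 1, 1, 2, 2, 0, 0, 1, 2, 3, 2, 2, 0, 1], Z_5=20
gen 5: Z_5=20, draws=[4, 4, 5, 2, 4, 0, 3, 0, 0, 2, 6, 5, 4, 3, 4, 5, 6, 3, 5, 0], offspring=[2, 2, 0, 3, 2, 1, 2, 1, 1, 3, 1, 0, 2, 2, 2, 0, 1, 2, 0, 1], Z_6=28

no


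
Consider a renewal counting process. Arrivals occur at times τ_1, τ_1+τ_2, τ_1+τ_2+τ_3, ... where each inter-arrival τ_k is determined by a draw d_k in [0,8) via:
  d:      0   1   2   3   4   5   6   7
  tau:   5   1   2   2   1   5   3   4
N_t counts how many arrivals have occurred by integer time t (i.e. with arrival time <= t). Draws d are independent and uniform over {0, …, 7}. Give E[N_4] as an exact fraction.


Inter-arrival values over d=0..7: [5, 1, 2, 2, 1, 5, 3, 4]
Each d has probability 1/8, so the pmf of τ is: f(1) = 1/4, f(2) = 1/4, f(3) = 1/8, f(4) = 1/8, f(5) = 1/4
Renewal equation for m(n) = E[N_n]: condition on τ_1 = k (if k <= n, one arrival plus a fresh copy on the remaining n−k steps): m(n) = F(n) + Σ_{k<=n} f(k)·m(n−k), where F(n) = P(τ <= n) and m(0) = 0
m(1) = F(1) = 1/4
m(2) = F(2) + f(1)·m(1) = 1/2 + 1/4·1/4 = 9/16
m(3) = F(3) + f(1)·m(2) + f(2)·m(1) = 5/8 + 1/4·9/16 + 1/4·1/4 = 53/64
m(4) = F(4) + f(1)·m(3) + f(2)·m(2) + f(3)·m(1) = 3/4 + 1/4·53/64 + 1/4·9/16 + 1/8·1/4 = 289/256
E[N_4] = m(4) = 289/256

289/256


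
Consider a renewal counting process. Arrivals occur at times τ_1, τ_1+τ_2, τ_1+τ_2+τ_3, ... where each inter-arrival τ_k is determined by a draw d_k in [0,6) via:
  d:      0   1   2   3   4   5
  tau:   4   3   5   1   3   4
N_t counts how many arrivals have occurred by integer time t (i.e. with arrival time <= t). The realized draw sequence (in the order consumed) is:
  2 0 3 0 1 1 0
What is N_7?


1

draw d_1=2: τ_1=5, arrival time A_1=5
draw d_2=0: τ_2=4, arrival time A_2=9
draw d_3=3: τ_3=1, arrival time A_3=10
draw d_4=0: τ_4=4, arrival time A_4=14
draw d_5=1: τ_5=3, arrival time A_5=17
draw d_6=1: τ_6=3, arrival time A_6=20
draw d_7=0: τ_7=4, arrival time A_7=24
N_t over t=0..7: 0:0 1:0 2:0 3:0 4:0 5:1 6:1 7:1


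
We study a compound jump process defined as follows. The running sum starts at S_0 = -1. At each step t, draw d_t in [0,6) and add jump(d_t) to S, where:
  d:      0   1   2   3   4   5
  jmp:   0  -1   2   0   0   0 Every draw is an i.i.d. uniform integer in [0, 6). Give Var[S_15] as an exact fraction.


Outcome values over d=0..5: [0, -1, 2, 0, 0, 0]
Σy = 1, Σy² = 5, M = 6
μ = 1/6 = 1/6,  σ² = 5/6 − (1/6)² = 29/36
Independent increments: Var[S_15] = 15·σ² = 15·(29/36) = 145/12

145/12


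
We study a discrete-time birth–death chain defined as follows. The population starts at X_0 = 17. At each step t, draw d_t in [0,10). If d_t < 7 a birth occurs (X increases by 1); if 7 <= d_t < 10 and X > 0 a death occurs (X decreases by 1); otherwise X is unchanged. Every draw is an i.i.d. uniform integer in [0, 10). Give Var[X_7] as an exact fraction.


X can drop by at most 1 per step and X_0 = 17 > T = 7, so X_t >= 17 − t >= 10 > 0 for every t <= 7: the floor at 0 (the 'and X > 0' condition) never binds. Hence X_7 = X_0 + Σ_{t<7} Y_t with i.i.d. increments Y_t = y(d_t) ∈ {+1, −1, 0}.
Outcome values over d=0..9: [1, 1, 1, 1, 1, 1, 1, -1, -1, -1]
Σy = 4, Σy² = 10, M = 10
μ = 4/10 = 2/5,  σ² = 10/10 − (2/5)² = 21/25
Independent increments: Var[X_7] = 7·σ² = 7·(21/25) = 147/25

147/25


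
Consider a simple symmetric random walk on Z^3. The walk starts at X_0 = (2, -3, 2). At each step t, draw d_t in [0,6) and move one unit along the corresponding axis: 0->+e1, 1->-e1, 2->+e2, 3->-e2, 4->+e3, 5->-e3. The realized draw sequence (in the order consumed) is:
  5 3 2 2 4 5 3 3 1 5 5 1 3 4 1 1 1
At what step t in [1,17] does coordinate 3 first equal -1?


t=0: X=(2, -3, 2), d=5 → -e3, X_1=(2, -3, 1)
t=1: X=(2, -3, 1), d=3 → -e2, X_2=(2, -4, 1)
t=2: X=(2, -4, 1), d=2 → +e2, X_3=(2, -3, 1)
t=3: X=(2, -3, 1), d=2 → +e2, X_4=(2, -2, 1)
t=4: X=(2, -2, 1), d=4 → +e3, X_5=(2, -2, 2)
t=5: X=(2, -2, 2), d=5 → -e3, X_6=(2, -2, 1)
t=6: X=(2, -2, 1), d=3 → -e2, X_7=(2, -3, 1)
t=7: X=(2, -3, 1), d=3 → -e2, X_8=(2, -4, 1)
t=8: X=(2, -4, 1), d=1 → -e1, X_9=(1, -4, 1)
t=9: X=(1, -4, 1), d=5 → -e3, X_10=(1, -4, 0)
t=10: X=(1, -4, 0), d=5 → -e3, X_11=(1, -4, -1)
t=11: X=(1, -4, -1), d=1 → -e1, X_12=(0, -4, -1)
t=12: X=(0, -4, -1), d=3 → -e2, X_13=(0, -5, -1)
t=13: X=(0, -5, -1), d=4 → +e3, X_14=(0, -5, 0)
t=14: X=(0, -5, 0), d=1 → -e1, X_15=(-1, -5, 0)
t=15: X=(-1, -5, 0), d=1 → -e1, X_16=(-2, -5, 0)
t=16: X=(-2, -5, 0), d=1 → -e1, X_17=(-3, -5, 0)

11


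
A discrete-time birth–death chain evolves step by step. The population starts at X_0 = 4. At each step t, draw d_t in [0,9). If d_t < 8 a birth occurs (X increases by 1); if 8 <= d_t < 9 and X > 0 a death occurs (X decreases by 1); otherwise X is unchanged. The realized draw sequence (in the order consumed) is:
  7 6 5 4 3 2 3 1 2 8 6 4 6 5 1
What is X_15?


t=0: X=4, d=7 → birth, X_1=5
t=1: X=5, d=6 → birth, X_2=6
t=2: X=6, d=5 → birth, X_3=7
t=3: X=7, d=4 → birth, X_4=8
t=4: X=8, d=3 → birth, X_5=9
t=5: X=9, d=2 → birth, X_6=10
t=6: X=10, d=3 → birth, X_7=11
t=7: X=11, d=1 → birth, X_8=12
t=8: X=12, d=2 → birth, X_9=13
t=9: X=13, d=8 → death, X_10=12
t=10: X=12, d=6 → birth, X_11=13
t=11: X=13, d=4 → birth, X_12=14
t=12: X=14, d=6 → birth, X_13=15
t=13: X=15, d=5 → birth, X_14=16
t=14: X=16, d=1 → birth, X_15=17

17


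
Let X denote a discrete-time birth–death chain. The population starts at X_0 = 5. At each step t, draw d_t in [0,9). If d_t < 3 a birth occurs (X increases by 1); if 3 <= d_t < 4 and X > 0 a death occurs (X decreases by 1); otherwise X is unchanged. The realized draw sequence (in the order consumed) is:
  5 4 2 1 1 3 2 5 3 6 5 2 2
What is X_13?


t=0: X=5, d=5 → hold, X_1=5
t=1: X=5, d=4 → hold, X_2=5
t=2: X=5, d=2 → birth, X_3=6
t=3: X=6, d=1 → birth, X_4=7
t=4: X=7, d=1 → birth, X_5=8
t=5: X=8, d=3 → death, X_6=7
t=6: X=7, d=2 → birth, X_7=8
t=7: X=8, d=5 → hold, X_8=8
t=8: X=8, d=3 → death, X_9=7
t=9: X=7, d=6 → hold, X_10=7
t=10: X=7, d=5 → hold, X_11=7
t=11: X=7, d=2 → birth, X_12=8
t=12: X=8, d=2 → birth, X_13=9

9


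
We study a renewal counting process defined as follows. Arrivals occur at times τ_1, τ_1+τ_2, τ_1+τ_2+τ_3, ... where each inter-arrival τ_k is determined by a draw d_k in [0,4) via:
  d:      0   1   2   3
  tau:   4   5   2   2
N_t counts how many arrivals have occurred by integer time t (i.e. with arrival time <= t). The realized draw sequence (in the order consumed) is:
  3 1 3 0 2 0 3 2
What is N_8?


draw d_1=3: τ_1=2, arrival time A_1=2
draw d_2=1: τ_2=5, arrival time A_2=7
draw d_3=3: τ_3=2, arrival time A_3=9
draw d_4=0: τ_4=4, arrival time A_4=13
draw d_5=2: τ_5=2, arrival time A_5=15
draw d_6=0: τ_6=4, arrival time A_6=19
draw d_7=3: τ_7=2, arrival time A_7=21
draw d_8=2: τ_8=2, arrival time A_8=23
N_t over t=0..8: 0:0 1:0 2:1 3:1 4:1 5:1 6:1 7:2 8:2

2


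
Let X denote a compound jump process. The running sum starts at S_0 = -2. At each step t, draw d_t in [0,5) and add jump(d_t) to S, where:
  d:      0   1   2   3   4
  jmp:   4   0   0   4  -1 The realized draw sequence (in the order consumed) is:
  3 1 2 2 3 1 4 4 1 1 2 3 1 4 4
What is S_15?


6

t=0: S=-2, d=3, jump=4, S_1=2
t=1: S=2, d=1, jump=0, S_2=2
t=2: S=2, d=2, jump=0, S_3=2
t=3: S=2, d=2, jump=0, S_4=2
t=4: S=2, d=3, jump=4, S_5=6
t=5: S=6, d=1, jump=0, S_6=6
t=6: S=6, d=4, jump=-1, S_7=5
t=7: S=5, d=4, jump=-1, S_8=4
t=8: S=4, d=1, jump=0, S_9=4
t=9: S=4, d=1, jump=0, S_10=4
t=10: S=4, d=2, jump=0, S_11=4
t=11: S=4, d=3, jump=4, S_12=8
t=12: S=8, d=1, jump=0, S_13=8
t=13: S=8, d=4, jump=-1, S_14=7
t=14: S=7, d=4, jump=-1, S_15=6


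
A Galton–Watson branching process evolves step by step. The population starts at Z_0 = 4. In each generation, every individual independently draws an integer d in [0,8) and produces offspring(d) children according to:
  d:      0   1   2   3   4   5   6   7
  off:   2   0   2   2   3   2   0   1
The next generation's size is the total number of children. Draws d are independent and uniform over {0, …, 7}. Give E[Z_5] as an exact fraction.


243/8

Outcome values over d=0..7: [2, 0, 2, 2, 3, 2, 0, 1]
Σy = 12, Σy² = 26, M = 8
μ = 12/8 = 3/2,  σ² = 26/8 − (3/2)² = 1
E[Z_0] = 4
E[Z_1] = 3/2·E[Z_0] = 6
E[Z_2] = 3/2·E[Z_1] = 9
E[Z_3] = 3/2·E[Z_2] = 27/2
E[Z_4] = 3/2·E[Z_3] = 81/4
E[Z_5] = 3/2·E[Z_4] = 243/8


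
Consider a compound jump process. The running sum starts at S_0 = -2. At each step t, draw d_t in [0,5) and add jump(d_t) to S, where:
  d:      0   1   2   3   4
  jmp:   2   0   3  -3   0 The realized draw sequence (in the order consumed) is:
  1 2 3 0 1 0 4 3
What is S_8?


-1

t=0: S=-2, d=1, jump=0, S_1=-2
t=1: S=-2, d=2, jump=3, S_2=1
t=2: S=1, d=3, jump=-3, S_3=-2
t=3: S=-2, d=0, jump=2, S_4=0
t=4: S=0, d=1, jump=0, S_5=0
t=5: S=0, d=0, jump=2, S_6=2
t=6: S=2, d=4, jump=0, S_7=2
t=7: S=2, d=3, jump=-3, S_8=-1


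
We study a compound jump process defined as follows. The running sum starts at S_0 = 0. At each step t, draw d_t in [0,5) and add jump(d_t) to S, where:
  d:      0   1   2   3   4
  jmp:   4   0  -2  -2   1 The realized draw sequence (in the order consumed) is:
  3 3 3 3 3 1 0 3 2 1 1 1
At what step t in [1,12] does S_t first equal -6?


3

t=0: S=0, d=3, jump=-2, S_1=-2
t=1: S=-2, d=3, jump=-2, S_2=-4
t=2: S=-4, d=3, jump=-2, S_3=-6
t=3: S=-6, d=3, jump=-2, S_4=-8
t=4: S=-8, d=3, jump=-2, S_5=-10
t=5: S=-10, d=1, jump=0, S_6=-10
t=6: S=-10, d=0, jump=4, S_7=-6
t=7: S=-6, d=3, jump=-2, S_8=-8
t=8: S=-8, d=2, jump=-2, S_9=-10
t=9: S=-10, d=1, jump=0, S_10=-10
t=10: S=-10, d=1, jump=0, S_11=-10
t=11: S=-10, d=1, jump=0, S_12=-10


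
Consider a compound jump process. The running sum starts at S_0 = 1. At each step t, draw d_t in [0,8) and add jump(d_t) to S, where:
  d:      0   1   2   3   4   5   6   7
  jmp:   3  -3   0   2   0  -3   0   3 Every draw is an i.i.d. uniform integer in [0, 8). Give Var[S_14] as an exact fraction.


553/8

Outcome values over d=0..7: [3, -3, 0, 2, 0, -3, 0, 3]
Σy = 2, Σy² = 40, M = 8
μ = 2/8 = 1/4,  σ² = 40/8 − (1/4)² = 79/16
Independent increments: Var[S_14] = 14·σ² = 14·(79/16) = 553/8


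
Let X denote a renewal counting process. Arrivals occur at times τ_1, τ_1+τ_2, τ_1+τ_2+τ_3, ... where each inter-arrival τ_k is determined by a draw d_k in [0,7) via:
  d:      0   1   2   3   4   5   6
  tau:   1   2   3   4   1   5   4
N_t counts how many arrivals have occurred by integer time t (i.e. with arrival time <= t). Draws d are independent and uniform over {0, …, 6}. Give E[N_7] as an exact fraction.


1842409/823543

Inter-arrival values over d=0..6: [1, 2, 3, 4, 1, 5, 4]
Each d has probability 1/7, so the pmf of τ is: f(1) = 2/7, f(2) = 1/7, f(3) = 1/7, f(4) = 2/7, f(5) = 1/7
Renewal equation for m(n) = E[N_n]: condition on τ_1 = k (if k <= n, one arrival plus a fresh copy on the remaining n−k steps): m(n) = F(n) + Σ_{k<=n} f(k)·m(n−k), where F(n) = P(τ <= n) and m(0) = 0
m(1) = F(1) = 2/7
m(2) = F(2) + f(1)·m(1) = 3/7 + 2/7·2/7 = 25/49
m(3) = F(3) + f(1)·m(2) + f(2)·m(1) = 4/7 + 2/7·25/49 + 1/7·2/7 = 260/343
m(4) = F(4) + f(1)·m(3) + f(2)·m(2) + f(3)·m(1) = 6/7 + 2/7·260/343 + 1/7·25/49 + 1/7·2/7 = 2851/2401
m(5) = F(5) + f(1)·m(4) + f(2)·m(3) + f(3)·m(2) + f(4)·m(1) = 1 + 2/7·2851/2401 + 1/7·260/343 + 1/7·25/49 + 2/7·2/7 = 26926/16807
m(6) = F(6) + f(1)·m(5) + f(2)·m(4) + f(3)·m(3) + f(4)·m(2) + f(5)·m(1) = 1 + 2/7·26926/16807 + 1/7·2851/2401 + 1/7·260/343 + 2/7·25/49 + 1/7·2/7 = 226150/117649
m(7) = F(7) + f(1)·m(6) + f(2)·m(5) + f(3)·m(4) + f(4)·m(3) + f(5)·m(2) = 1 + 2/7·226150/117649 + 1/7·26926/16807 + 1/7·2851/2401 + 2/7·260/343 + 1/7·25/49 = 1842409/823543
E[N_7] = m(7) = 1842409/823543


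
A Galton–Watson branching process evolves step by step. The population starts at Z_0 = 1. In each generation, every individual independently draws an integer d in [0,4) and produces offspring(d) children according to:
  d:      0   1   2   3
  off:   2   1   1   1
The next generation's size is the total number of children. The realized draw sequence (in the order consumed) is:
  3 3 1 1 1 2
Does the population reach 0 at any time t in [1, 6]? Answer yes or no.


gen 0: Z_0=1, draws=[3], offspring=[1], Z_1=1
gen 1: Z_1=1, draws=[3], offspring=[1], Z_2=1
gen 2: Z_2=1, draws=[1], offspring=[1], Z_3=1
gen 3: Z_3=1, draws=[1], offspring=[1], Z_4=1
gen 4: Z_4=1, draws=[1], offspring=[1], Z_5=1
gen 5: Z_5=1, draws=[2], offspring=[1], Z_6=1

no


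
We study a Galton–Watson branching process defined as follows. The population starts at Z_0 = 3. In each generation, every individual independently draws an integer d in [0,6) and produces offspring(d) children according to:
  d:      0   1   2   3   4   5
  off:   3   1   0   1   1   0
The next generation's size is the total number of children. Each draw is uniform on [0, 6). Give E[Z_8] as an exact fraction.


Outcome values over d=0..5: [3, 1, 0, 1, 1, 0]
Σy = 6, Σy² = 12, M = 6
μ = 6/6 = 1,  σ² = 12/6 − (1)² = 1
E[Z_0] = 3
E[Z_1] = 1·E[Z_0] = 3
E[Z_2] = 1·E[Z_1] = 3
E[Z_3] = 1·E[Z_2] = 3
E[Z_4] = 1·E[Z_3] = 3
E[Z_5] = 1·E[Z_4] = 3
E[Z_6] = 1·E[Z_5] = 3
E[Z_7] = 1·E[Z_6] = 3
E[Z_8] = 1·E[Z_7] = 3

3


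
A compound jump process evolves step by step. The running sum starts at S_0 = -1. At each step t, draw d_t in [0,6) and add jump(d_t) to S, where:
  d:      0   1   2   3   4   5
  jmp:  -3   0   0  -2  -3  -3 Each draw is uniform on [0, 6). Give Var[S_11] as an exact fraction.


715/36

Outcome values over d=0..5: [-3, 0, 0, -2, -3, -3]
Σy = -11, Σy² = 31, M = 6
μ = -11/6 = -11/6,  σ² = 31/6 − (-11/6)² = 65/36
Independent increments: Var[S_11] = 11·σ² = 11·(65/36) = 715/36


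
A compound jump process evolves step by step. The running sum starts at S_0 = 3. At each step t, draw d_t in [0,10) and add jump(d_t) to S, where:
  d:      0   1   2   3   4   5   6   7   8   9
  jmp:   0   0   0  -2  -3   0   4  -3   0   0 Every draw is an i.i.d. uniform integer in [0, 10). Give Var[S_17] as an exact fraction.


Outcome values over d=0..9: [0, 0, 0, -2, -3, 0, 4, -3, 0, 0]
Σy = -4, Σy² = 38, M = 10
μ = -4/10 = -2/5,  σ² = 38/10 − (-2/5)² = 91/25
Independent increments: Var[S_17] = 17·σ² = 17·(91/25) = 1547/25

1547/25


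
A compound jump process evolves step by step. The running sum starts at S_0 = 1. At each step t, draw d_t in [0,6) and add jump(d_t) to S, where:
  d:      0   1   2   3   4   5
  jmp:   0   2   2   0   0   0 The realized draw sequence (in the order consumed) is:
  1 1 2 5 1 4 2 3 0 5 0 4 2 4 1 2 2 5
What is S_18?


19

t=0: S=1, d=1, jump=2, S_1=3
t=1: S=3, d=1, jump=2, S_2=5
t=2: S=5, d=2, jump=2, S_3=7
t=3: S=7, d=5, jump=0, S_4=7
t=4: S=7, d=1, jump=2, S_5=9
t=5: S=9, d=4, jump=0, S_6=9
t=6: S=9, d=2, jump=2, S_7=11
t=7: S=11, d=3, jump=0, S_8=11
t=8: S=11, d=0, jump=0, S_9=11
t=9: S=11, d=5, jump=0, S_10=11
t=10: S=11, d=0, jump=0, S_11=11
t=11: S=11, d=4, jump=0, S_12=11
t=12: S=11, d=2, jump=2, S_13=13
t=13: S=13, d=4, jump=0, S_14=13
t=14: S=13, d=1, jump=2, S_15=15
t=15: S=15, d=2, jump=2, S_16=17
t=16: S=17, d=2, jump=2, S_17=19
t=17: S=19, d=5, jump=0, S_18=19


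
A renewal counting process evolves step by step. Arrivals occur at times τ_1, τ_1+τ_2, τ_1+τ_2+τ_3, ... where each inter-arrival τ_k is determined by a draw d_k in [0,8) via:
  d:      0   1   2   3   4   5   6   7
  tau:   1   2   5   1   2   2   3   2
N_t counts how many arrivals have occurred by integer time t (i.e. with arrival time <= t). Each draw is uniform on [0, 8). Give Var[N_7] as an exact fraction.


256104791/268435456

Inter-arrival values over d=0..7: [1, 2, 5, 1, 2, 2, 3, 2]
Each d has probability 1/8, so the pmf of τ is: f(1) = 1/4, f(2) = 1/2, f(3) = 1/8, f(5) = 1/8
Let p_n(j) = P(N_n = j), with p_0 = [1]. Condition on τ_1: p_n(0) = P(τ > n), and for j >= 1, p_n(j) = Σ_{k<=n} f(k)·p_{n−k}(j−1)
p_1 = [3/4, 1/4]  (j = 0..1)
p_2 = [1/4, 11/16, 1/16]  (j = 0..2)
p_3 = [1/8, 9/16, 19/64, 1/64]  (j = 0..3)
p_4 = [1/8, 1/4, 33/64, 27/256, 1/256]  (j = 0..4)
p_5 = [0, 1/4, 55/128, 73/256, 35/1024, 1/1024]  (j = 0..5)
p_6 = [0, 11/64, 37/128, 103/256, 129/1024, 43/4096, 1/4096]  (j = 0..6)
p_7 = [0, 3/64, 73/256, 23/64, 525/2048, 201/4096, 51/16384, 1/16384]  (j = 0..7)
E[N_7] = Σ j·p_7(j) = 48909/16384;  E[N_7²] = Σ j²·p_7(j) = 161633/16384
Var[N_7] = 161633/16384 − (48909/16384)² = 256104791/268435456


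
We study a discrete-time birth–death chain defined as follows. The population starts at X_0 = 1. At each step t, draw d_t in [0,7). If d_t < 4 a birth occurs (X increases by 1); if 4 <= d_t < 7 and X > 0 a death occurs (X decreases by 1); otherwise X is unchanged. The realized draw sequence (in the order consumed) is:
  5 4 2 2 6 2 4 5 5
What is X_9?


0

t=0: X=1, d=5 → death, X_1=0
t=1: X=0, d=4 → hold, X_2=0
t=2: X=0, d=2 → birth, X_3=1
t=3: X=1, d=2 → birth, X_4=2
t=4: X=2, d=6 → death, X_5=1
t=5: X=1, d=2 → birth, X_6=2
t=6: X=2, d=4 → death, X_7=1
t=7: X=1, d=5 → death, X_8=0
t=8: X=0, d=5 → hold, X_9=0


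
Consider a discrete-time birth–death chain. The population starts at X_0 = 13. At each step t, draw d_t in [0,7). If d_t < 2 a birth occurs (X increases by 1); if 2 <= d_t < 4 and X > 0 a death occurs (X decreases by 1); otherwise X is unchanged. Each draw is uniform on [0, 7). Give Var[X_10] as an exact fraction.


40/7

X can drop by at most 1 per step and X_0 = 13 > T = 10, so X_t >= 13 − t >= 3 > 0 for every t <= 10: the floor at 0 (the 'and X > 0' condition) never binds. Hence X_10 = X_0 + Σ_{t<10} Y_t with i.i.d. increments Y_t = y(d_t) ∈ {+1, −1, 0}.
Outcome values over d=0..6: [1, 1, -1, -1, 0, 0, 0]
Σy = 0, Σy² = 4, M = 7
μ = 0/7 = 0,  σ² = 4/7 − (0)² = 4/7
Independent increments: Var[X_10] = 10·σ² = 10·(4/7) = 40/7


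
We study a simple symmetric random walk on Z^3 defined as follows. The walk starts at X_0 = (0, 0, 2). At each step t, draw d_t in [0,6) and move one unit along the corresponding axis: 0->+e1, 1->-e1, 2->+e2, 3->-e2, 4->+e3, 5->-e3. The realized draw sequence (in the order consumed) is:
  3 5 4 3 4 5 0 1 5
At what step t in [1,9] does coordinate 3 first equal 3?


5

t=0: X=(0, 0, 2), d=3 → -e2, X_1=(0, -1, 2)
t=1: X=(0, -1, 2), d=5 → -e3, X_2=(0, -1, 1)
t=2: X=(0, -1, 1), d=4 → +e3, X_3=(0, -1, 2)
t=3: X=(0, -1, 2), d=3 → -e2, X_4=(0, -2, 2)
t=4: X=(0, -2, 2), d=4 → +e3, X_5=(0, -2, 3)
t=5: X=(0, -2, 3), d=5 → -e3, X_6=(0, -2, 2)
t=6: X=(0, -2, 2), d=0 → +e1, X_7=(1, -2, 2)
t=7: X=(1, -2, 2), d=1 → -e1, X_8=(0, -2, 2)
t=8: X=(0, -2, 2), d=5 → -e3, X_9=(0, -2, 1)


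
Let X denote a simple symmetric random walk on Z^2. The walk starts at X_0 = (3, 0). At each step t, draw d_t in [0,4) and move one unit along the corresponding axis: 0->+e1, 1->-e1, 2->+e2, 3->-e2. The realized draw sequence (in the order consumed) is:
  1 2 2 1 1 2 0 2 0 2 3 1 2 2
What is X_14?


t=0: X=(3, 0), d=1 → -e1, X_1=(2, 0)
t=1: X=(2, 0), d=2 → +e2, X_2=(2, 1)
t=2: X=(2, 1), d=2 → +e2, X_3=(2, 2)
t=3: X=(2, 2), d=1 → -e1, X_4=(1, 2)
t=4: X=(1, 2), d=1 → -e1, X_5=(0, 2)
t=5: X=(0, 2), d=2 → +e2, X_6=(0, 3)
t=6: X=(0, 3), d=0 → +e1, X_7=(1, 3)
t=7: X=(1, 3), d=2 → +e2, X_8=(1, 4)
t=8: X=(1, 4), d=0 → +e1, X_9=(2, 4)
t=9: X=(2, 4), d=2 → +e2, X_10=(2, 5)
t=10: X=(2, 5), d=3 → -e2, X_11=(2, 4)
t=11: X=(2, 4), d=1 → -e1, X_12=(1, 4)
t=12: X=(1, 4), d=2 → +e2, X_13=(1, 5)
t=13: X=(1, 5), d=2 → +e2, X_14=(1, 6)

(1, 6)


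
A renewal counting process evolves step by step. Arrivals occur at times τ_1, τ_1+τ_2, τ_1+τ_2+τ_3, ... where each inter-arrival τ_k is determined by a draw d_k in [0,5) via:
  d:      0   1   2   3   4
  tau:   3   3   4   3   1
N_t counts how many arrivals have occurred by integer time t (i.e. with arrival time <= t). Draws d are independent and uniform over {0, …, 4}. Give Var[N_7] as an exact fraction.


Inter-arrival values over d=0..4: [3, 3, 4, 3, 1]
Each d has probability 1/5, so the pmf of τ is: f(1) = 1/5, f(3) = 3/5, f(4) = 1/5
Let p_n(j) = P(N_n = j), with p_0 = [1]. Condition on τ_1: p_n(0) = P(τ > n), and for j >= 1, p_n(j) = Σ_{k<=n} f(k)·p_{n−k}(j−1)
p_1 = [4/5, 1/5]  (j = 0..1)
p_2 = [4/5, 4/25, 1/25]  (j = 0..2)
p_3 = [1/5, 19/25, 4/125, 1/125]  (j = 0..3)
p_4 = [0, 18/25, 34/125, 4/625, 1/625]  (j = 0..4)
p_5 = [0, 16/25, 7/25, 49/625, 4/3125, 1/3125]  (j = 0..5)
p_6 = [0, 7/25, 77/125, 52/625, 64/3125, 4/15625, 1/15625]  (j = 0..6)
p_7 = [0, 1/25, 16/25, 183/625, 69/3125, 79/15625, 4/78125, 1/78125]  (j = 0..7)
E[N_7] = Σ j·p_7(j) = 180656/78125;  E[N_7²] = Σ j²·p_7(j) = 446668/78125
Var[N_7] = 446668/78125 − (180656/78125)² = 2259347164/6103515625

2259347164/6103515625


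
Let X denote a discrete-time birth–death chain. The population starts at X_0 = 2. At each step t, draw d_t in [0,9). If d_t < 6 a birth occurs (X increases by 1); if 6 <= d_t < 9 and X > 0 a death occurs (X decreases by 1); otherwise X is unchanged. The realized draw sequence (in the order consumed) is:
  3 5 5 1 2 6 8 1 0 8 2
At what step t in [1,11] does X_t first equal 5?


3

t=0: X=2, d=3 → birth, X_1=3
t=1: X=3, d=5 → birth, X_2=4
t=2: X=4, d=5 → birth, X_3=5
t=3: X=5, d=1 → birth, X_4=6
t=4: X=6, d=2 → birth, X_5=7
t=5: X=7, d=6 → death, X_6=6
t=6: X=6, d=8 → death, X_7=5
t=7: X=5, d=1 → birth, X_8=6
t=8: X=6, d=0 → birth, X_9=7
t=9: X=7, d=8 → death, X_10=6
t=10: X=6, d=2 → birth, X_11=7


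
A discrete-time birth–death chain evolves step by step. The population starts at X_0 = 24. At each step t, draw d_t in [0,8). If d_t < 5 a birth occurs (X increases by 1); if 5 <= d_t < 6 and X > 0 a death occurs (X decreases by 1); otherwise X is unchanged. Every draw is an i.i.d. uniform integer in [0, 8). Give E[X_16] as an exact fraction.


32

X can drop by at most 1 per step and X_0 = 24 > T = 16, so X_t >= 24 − t >= 8 > 0 for every t <= 16: the floor at 0 (the 'and X > 0' condition) never binds. Hence X_16 = X_0 + Σ_{t<16} Y_t with i.i.d. increments Y_t = y(d_t) ∈ {+1, −1, 0}.
Outcome values over d=0..7: [1, 1, 1, 1, 1, -1, 0, 0]
Σy = 4, Σy² = 6, M = 8
μ = 4/8 = 1/2,  σ² = 6/8 − (1/2)² = 1/2
E[X_16] = 24 + 16·(1/2) = 32


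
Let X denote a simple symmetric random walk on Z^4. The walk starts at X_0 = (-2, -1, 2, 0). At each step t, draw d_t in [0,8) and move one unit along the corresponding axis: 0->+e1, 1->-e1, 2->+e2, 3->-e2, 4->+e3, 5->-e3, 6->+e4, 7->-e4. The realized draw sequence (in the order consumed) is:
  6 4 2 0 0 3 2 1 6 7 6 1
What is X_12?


(-2, 0, 3, 2)

t=0: X=(-2, -1, 2, 0), d=6 → +e4, X_1=(-2, -1, 2, 1)
t=1: X=(-2, -1, 2, 1), d=4 → +e3, X_2=(-2, -1, 3, 1)
t=2: X=(-2, -1, 3, 1), d=2 → +e2, X_3=(-2, 0, 3, 1)
t=3: X=(-2, 0, 3, 1), d=0 → +e1, X_4=(-1, 0, 3, 1)
t=4: X=(-1, 0, 3, 1), d=0 → +e1, X_5=(0, 0, 3, 1)
t=5: X=(0, 0, 3, 1), d=3 → -e2, X_6=(0, -1, 3, 1)
t=6: X=(0, -1, 3, 1), d=2 → +e2, X_7=(0, 0, 3, 1)
t=7: X=(0, 0, 3, 1), d=1 → -e1, X_8=(-1, 0, 3, 1)
t=8: X=(-1, 0, 3, 1), d=6 → +e4, X_9=(-1, 0, 3, 2)
t=9: X=(-1, 0, 3, 2), d=7 → -e4, X_10=(-1, 0, 3, 1)
t=10: X=(-1, 0, 3, 1), d=6 → +e4, X_11=(-1, 0, 3, 2)
t=11: X=(-1, 0, 3, 2), d=1 → -e1, X_12=(-2, 0, 3, 2)


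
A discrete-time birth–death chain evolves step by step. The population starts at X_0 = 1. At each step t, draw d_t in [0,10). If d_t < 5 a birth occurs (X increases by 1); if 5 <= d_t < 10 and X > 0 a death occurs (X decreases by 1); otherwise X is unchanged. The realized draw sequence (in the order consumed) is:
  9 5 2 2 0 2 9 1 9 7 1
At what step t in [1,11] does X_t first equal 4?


6

t=0: X=1, d=9 → death, X_1=0
t=1: X=0, d=5 → hold, X_2=0
t=2: X=0, d=2 → birth, X_3=1
t=3: X=1, d=2 → birth, X_4=2
t=4: X=2, d=0 → birth, X_5=3
t=5: X=3, d=2 → birth, X_6=4
t=6: X=4, d=9 → death, X_7=3
t=7: X=3, d=1 → birth, X_8=4
t=8: X=4, d=9 → death, X_9=3
t=9: X=3, d=7 → death, X_10=2
t=10: X=2, d=1 → birth, X_11=3


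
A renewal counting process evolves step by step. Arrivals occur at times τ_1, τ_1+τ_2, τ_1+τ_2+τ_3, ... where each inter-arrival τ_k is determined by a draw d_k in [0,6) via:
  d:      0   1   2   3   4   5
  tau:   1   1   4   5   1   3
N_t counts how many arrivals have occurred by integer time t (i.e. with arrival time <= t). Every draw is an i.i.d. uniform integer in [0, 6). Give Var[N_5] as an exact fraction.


Inter-arrival values over d=0..5: [1, 1, 4, 5, 1, 3]
Each d has probability 1/6, so the pmf of τ is: f(1) = 1/2, f(3) = 1/6, f(4) = 1/6, f(5) = 1/6
Let p_n(j) = P(N_n = j), with p_0 = [1]. Condition on τ_1: p_n(0) = P(τ > n), and for j >= 1, p_n(j) = Σ_{k<=n} f(k)·p_{n−k}(j−1)
p_1 = [1/2, 1/2]  (j = 0..1)
p_2 = [1/2, 1/4, 1/4]  (j = 0..2)
p_3 = [1/3, 5/12, 1/8, 1/8]  (j = 0..3)
p_4 = [1/6, 5/12, 7/24, 1/16, 1/16]  (j = 0..4)
p_5 = [0, 5/12, 1/3, 3/16, 1/32, 1/32]  (j = 0..5)
E[N_5] = Σ j·p_5(j) = 185/96;  E[N_5²] = Σ j²·p_5(j) = 151/32
Var[N_5] = 151/32 − (185/96)² = 9263/9216

9263/9216


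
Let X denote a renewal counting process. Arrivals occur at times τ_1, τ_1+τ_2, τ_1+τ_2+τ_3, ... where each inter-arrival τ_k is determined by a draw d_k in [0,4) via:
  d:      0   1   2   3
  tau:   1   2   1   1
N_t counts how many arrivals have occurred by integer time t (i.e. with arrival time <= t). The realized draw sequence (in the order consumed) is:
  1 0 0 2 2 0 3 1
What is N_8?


7

draw d_1=1: τ_1=2, arrival time A_1=2
draw d_2=0: τ_2=1, arrival time A_2=3
draw d_3=0: τ_3=1, arrival time A_3=4
draw d_4=2: τ_4=1, arrival time A_4=5
draw d_5=2: τ_5=1, arrival time A_5=6
draw d_6=0: τ_6=1, arrival time A_6=7
draw d_7=3: τ_7=1, arrival time A_7=8
draw d_8=1: τ_8=2, arrival time A_8=10
N_t over t=0..8: 0:0 1:0 2:1 3:2 4:3 5:4 6:5 7:6 8:7


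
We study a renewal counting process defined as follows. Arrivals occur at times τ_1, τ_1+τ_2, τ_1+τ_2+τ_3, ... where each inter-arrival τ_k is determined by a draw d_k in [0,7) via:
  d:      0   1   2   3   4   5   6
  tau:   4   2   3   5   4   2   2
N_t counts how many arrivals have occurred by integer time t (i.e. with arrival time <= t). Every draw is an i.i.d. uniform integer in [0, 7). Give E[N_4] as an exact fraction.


51/49

Inter-arrival values over d=0..6: [4, 2, 3, 5, 4, 2, 2]
Each d has probability 1/7, so the pmf of τ is: f(2) = 3/7, f(3) = 1/7, f(4) = 2/7, f(5) = 1/7
Renewal equation for m(n) = E[N_n]: condition on τ_1 = k (if k <= n, one arrival plus a fresh copy on the remaining n−k steps): m(n) = F(n) + Σ_{k<=n} f(k)·m(n−k), where F(n) = P(τ <= n) and m(0) = 0
m(1) = F(1) = 0
m(2) = F(2) = 3/7
m(3) = F(3) = 4/7
m(4) = F(4) + f(2)·m(2) = 6/7 + 3/7·3/7 = 51/49
E[N_4] = m(4) = 51/49


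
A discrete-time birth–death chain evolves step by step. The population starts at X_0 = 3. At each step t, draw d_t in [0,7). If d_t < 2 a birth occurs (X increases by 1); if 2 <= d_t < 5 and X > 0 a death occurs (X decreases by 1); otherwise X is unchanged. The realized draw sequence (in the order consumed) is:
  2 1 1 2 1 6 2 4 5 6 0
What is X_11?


t=0: X=3, d=2 → death, X_1=2
t=1: X=2, d=1 → birth, X_2=3
t=2: X=3, d=1 → birth, X_3=4
t=3: X=4, d=2 → death, X_4=3
t=4: X=3, d=1 → birth, X_5=4
t=5: X=4, d=6 → hold, X_6=4
t=6: X=4, d=2 → death, X_7=3
t=7: X=3, d=4 → death, X_8=2
t=8: X=2, d=5 → hold, X_9=2
t=9: X=2, d=6 → hold, X_10=2
t=10: X=2, d=0 → birth, X_11=3

3


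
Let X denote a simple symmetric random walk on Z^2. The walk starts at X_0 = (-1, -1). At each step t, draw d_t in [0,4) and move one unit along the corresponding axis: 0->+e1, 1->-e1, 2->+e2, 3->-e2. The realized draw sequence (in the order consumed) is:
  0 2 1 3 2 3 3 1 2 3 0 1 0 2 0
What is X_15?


t=0: X=(-1, -1), d=0 → +e1, X_1=(0, -1)
t=1: X=(0, -1), d=2 → +e2, X_2=(0, 0)
t=2: X=(0, 0), d=1 → -e1, X_3=(-1, 0)
t=3: X=(-1, 0), d=3 → -e2, X_4=(-1, -1)
t=4: X=(-1, -1), d=2 → +e2, X_5=(-1, 0)
t=5: X=(-1, 0), d=3 → -e2, X_6=(-1, -1)
t=6: X=(-1, -1), d=3 → -e2, X_7=(-1, -2)
t=7: X=(-1, -2), d=1 → -e1, X_8=(-2, -2)
t=8: X=(-2, -2), d=2 → +e2, X_9=(-2, -1)
t=9: X=(-2, -1), d=3 → -e2, X_10=(-2, -2)
t=10: X=(-2, -2), d=0 → +e1, X_11=(-1, -2)
t=11: X=(-1, -2), d=1 → -e1, X_12=(-2, -2)
t=12: X=(-2, -2), d=0 → +e1, X_13=(-1, -2)
t=13: X=(-1, -2), d=2 → +e2, X_14=(-1, -1)
t=14: X=(-1, -1), d=0 → +e1, X_15=(0, -1)

(0, -1)


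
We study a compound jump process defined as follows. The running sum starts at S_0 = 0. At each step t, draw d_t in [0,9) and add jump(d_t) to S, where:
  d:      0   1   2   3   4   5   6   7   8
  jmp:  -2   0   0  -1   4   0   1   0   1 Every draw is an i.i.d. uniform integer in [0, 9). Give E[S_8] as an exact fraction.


8/3

Outcome values over d=0..8: [-2, 0, 0, -1, 4, 0, 1, 0, 1]
Σy = 3, Σy² = 23, M = 9
μ = 3/9 = 1/3,  σ² = 23/9 − (1/3)² = 22/9
E[S_8] = 0 + 8·(1/3) = 8/3


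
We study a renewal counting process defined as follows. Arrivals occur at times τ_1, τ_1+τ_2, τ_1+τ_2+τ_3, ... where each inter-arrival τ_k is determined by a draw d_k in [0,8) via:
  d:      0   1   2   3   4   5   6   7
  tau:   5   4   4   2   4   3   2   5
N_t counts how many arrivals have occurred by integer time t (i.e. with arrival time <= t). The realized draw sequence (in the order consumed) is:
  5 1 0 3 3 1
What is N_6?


1

draw d_1=5: τ_1=3, arrival time A_1=3
draw d_2=1: τ_2=4, arrival time A_2=7
draw d_3=0: τ_3=5, arrival time A_3=12
draw d_4=3: τ_4=2, arrival time A_4=14
draw d_5=3: τ_5=2, arrival time A_5=16
draw d_6=1: τ_6=4, arrival time A_6=20
N_t over t=0..6: 0:0 1:0 2:0 3:1 4:1 5:1 6:1


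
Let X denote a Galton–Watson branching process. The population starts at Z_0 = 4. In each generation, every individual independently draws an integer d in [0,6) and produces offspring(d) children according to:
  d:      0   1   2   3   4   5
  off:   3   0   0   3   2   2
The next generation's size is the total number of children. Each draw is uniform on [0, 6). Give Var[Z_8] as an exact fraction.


Outcome values over d=0..5: [3, 0, 0, 3, 2, 2]
Σy = 10, Σy² = 26, M = 6
μ = 10/6 = 5/3,  σ² = 26/6 − (5/3)² = 14/9
V_0 = 0, E_0 = 4
V_1 = 14/9·E_0 + (5/3)²·V_0 = 56/9;  E_1 = 20/3
V_2 = 14/9·E_1 + (5/3)²·V_1 = 2240/81;  E_2 = 100/9
V_3 = 14/9·E_2 + (5/3)²·V_2 = 68600/729;  E_3 = 500/27
V_4 = 14/9·E_3 + (5/3)²·V_3 = 1904000/6561;  E_4 = 2500/81
V_5 = 14/9·E_4 + (5/3)²·V_4 = 50435000/59049;  E_5 = 12500/243
V_6 = 14/9·E_5 + (5/3)²·V_5 = 1303400000/531441;  E_6 = 62500/729
V_7 = 14/9·E_6 + (5/3)²·V_6 = 33222875000/4782969;  E_7 = 312500/2187
V_8 = 14/9·E_7 + (5/3)²·V_7 = 840140000000/43046721;  E_8 = 1562500/6561

840140000000/43046721


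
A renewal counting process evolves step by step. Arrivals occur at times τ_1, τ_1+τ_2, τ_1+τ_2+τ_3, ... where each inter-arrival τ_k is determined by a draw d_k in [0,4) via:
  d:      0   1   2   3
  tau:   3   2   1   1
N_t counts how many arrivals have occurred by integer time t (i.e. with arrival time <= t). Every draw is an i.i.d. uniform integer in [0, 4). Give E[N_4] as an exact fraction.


35/16

Inter-arrival values over d=0..3: [3, 2, 1, 1]
Each d has probability 1/4, so the pmf of τ is: f(1) = 1/2, f(2) = 1/4, f(3) = 1/4
Renewal equation for m(n) = E[N_n]: condition on τ_1 = k (if k <= n, one arrival plus a fresh copy on the remaining n−k steps): m(n) = F(n) + Σ_{k<=n} f(k)·m(n−k), where F(n) = P(τ <= n) and m(0) = 0
m(1) = F(1) = 1/2
m(2) = F(2) + f(1)·m(1) = 3/4 + 1/2·1/2 = 1
m(3) = F(3) + f(1)·m(2) + f(2)·m(1) = 1 + 1/2·1 + 1/4·1/2 = 13/8
m(4) = F(4) + f(1)·m(3) + f(2)·m(2) + f(3)·m(1) = 1 + 1/2·13/8 + 1/4·1 + 1/4·1/2 = 35/16
E[N_4] = m(4) = 35/16


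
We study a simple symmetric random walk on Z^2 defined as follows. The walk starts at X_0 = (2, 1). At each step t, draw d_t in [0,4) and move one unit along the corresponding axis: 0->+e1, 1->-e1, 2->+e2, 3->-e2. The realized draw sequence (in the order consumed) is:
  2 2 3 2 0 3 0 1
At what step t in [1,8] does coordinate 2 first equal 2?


1

t=0: X=(2, 1), d=2 → +e2, X_1=(2, 2)
t=1: X=(2, 2), d=2 → +e2, X_2=(2, 3)
t=2: X=(2, 3), d=3 → -e2, X_3=(2, 2)
t=3: X=(2, 2), d=2 → +e2, X_4=(2, 3)
t=4: X=(2, 3), d=0 → +e1, X_5=(3, 3)
t=5: X=(3, 3), d=3 → -e2, X_6=(3, 2)
t=6: X=(3, 2), d=0 → +e1, X_7=(4, 2)
t=7: X=(4, 2), d=1 → -e1, X_8=(3, 2)


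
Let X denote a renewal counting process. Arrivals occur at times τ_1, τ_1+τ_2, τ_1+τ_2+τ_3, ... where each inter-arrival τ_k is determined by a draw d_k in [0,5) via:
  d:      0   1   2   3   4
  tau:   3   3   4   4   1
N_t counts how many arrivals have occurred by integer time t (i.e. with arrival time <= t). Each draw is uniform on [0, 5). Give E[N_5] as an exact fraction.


Inter-arrival values over d=0..4: [3, 3, 4, 4, 1]
Each d has probability 1/5, so the pmf of τ is: f(1) = 1/5, f(3) = 2/5, f(4) = 2/5
Renewal equation for m(n) = E[N_n]: condition on τ_1 = k (if k <= n, one arrival plus a fresh copy on the remaining n−k steps): m(n) = F(n) + Σ_{k<=n} f(k)·m(n−k), where F(n) = P(τ <= n) and m(0) = 0
m(1) = F(1) = 1/5
m(2) = F(2) + f(1)·m(1) = 1/5 + 1/5·1/5 = 6/25
m(3) = F(3) + f(1)·m(2) = 3/5 + 1/5·6/25 = 81/125
m(4) = F(4) + f(1)·m(3) + f(3)·m(1) = 1 + 1/5·81/125 + 2/5·1/5 = 756/625
m(5) = F(5) + f(1)·m(4) + f(3)·m(2) + f(4)·m(1) = 1 + 1/5·756/625 + 2/5·6/25 + 2/5·1/5 = 4431/3125
E[N_5] = m(5) = 4431/3125

4431/3125
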